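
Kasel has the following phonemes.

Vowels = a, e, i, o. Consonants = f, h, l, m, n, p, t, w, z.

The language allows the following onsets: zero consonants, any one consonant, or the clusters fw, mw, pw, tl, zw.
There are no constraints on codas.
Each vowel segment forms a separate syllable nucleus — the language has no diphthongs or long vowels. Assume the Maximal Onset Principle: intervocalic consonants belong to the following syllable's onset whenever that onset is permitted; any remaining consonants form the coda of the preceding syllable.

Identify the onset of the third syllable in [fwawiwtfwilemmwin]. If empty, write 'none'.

fw

Nuclei (vowels): a, i, i, e, i → 5 syllables.
Between /a/ (V1) and /i/ (V2): just /w/ — single C goes to the following onset.
Between /i/ (V2) and /i/ (V3): /wtfw/ splits as /wt/ + /fw/ (/fw/ is the longest suffix that is a licit onset).
Between /i/ (V3) and /e/ (V4): just /l/ — single C goes to the following onset.
Between /e/ (V4) and /i/ (V5): /mmw/ splits as /m/ + /mw/ (/mw/ is the longest suffix that is a licit onset).
Result: fwa.wiwt.fwi.lem.mwin.
Syllable 3 is /fwi/: onset /fw/, nucleus /i/, coda ∅.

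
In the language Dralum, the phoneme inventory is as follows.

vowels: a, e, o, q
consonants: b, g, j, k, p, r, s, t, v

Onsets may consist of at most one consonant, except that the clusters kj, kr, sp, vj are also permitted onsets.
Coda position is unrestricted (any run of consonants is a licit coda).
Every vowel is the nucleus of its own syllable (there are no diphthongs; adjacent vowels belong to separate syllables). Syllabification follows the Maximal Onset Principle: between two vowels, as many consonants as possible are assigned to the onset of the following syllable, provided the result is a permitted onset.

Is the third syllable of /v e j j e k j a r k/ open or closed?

Nuclei (vowels): e, e, a → 3 syllables.
Between /e/ (V1) and /e/ (V2): /jj/ — longest licit onset from the right is /j/, leaving /j/ as coda.
Between /e/ (V2) and /a/ (V3): /kj/ is a licit onset in full, so it all attaches to the next syllable.
So the parse is vej.je.kjark.
Syllable 3 is /kjark/ with coda /rk/, so it is closed.

closed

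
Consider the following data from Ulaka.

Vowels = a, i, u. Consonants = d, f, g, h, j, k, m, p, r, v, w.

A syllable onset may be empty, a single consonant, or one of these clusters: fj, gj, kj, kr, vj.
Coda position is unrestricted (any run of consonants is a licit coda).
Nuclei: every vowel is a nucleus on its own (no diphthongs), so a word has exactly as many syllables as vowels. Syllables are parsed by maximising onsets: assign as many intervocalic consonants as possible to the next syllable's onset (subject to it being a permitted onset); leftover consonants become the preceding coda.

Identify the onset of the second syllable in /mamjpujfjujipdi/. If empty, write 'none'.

p

The vowels are a, u, u, i, i — 5 nuclei, so 5 syllables.
σ1/σ2 boundary: /mjp/ — longest licit onset from the right is /p/, leaving /mj/ as coda.
σ2/σ3 boundary: /jfj/ splits as /j/ + /fj/ (/fj/ is the longest suffix that is a licit onset).
σ3/σ4 boundary: /j/ is a single consonant, so it becomes the next onset.
σ4/σ5 boundary: /pd/; trying suffixes from longest down, /d/ is the first permitted one, so coda /p/ | onset /d/.
Result: mamj.puj.fju.jip.di.
Syllable 2 is /puj/: onset /p/, nucleus /u/, coda /j/.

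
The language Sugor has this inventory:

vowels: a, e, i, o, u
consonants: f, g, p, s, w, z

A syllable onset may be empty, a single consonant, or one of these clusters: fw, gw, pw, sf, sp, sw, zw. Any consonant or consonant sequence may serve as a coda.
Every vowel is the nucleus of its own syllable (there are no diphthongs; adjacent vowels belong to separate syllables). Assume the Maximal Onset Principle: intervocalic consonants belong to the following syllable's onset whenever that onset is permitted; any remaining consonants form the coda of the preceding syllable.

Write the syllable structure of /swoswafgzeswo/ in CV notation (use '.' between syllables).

CCV.CCVCC.CV.CCV

Nuclei (vowels): o, a, e, o → 4 syllables.
/o…a/ gap (V1→V2): cluster /sw/ — /sw/ is itself a permitted onset, so the whole cluster goes right; preceding coda = ∅.
/a…e/ gap (V2→V3): cluster /fgz/ — the longest permitted-onset suffix is /z/; onset = /z/, preceding coda = /fg/.
/e…o/ gap (V3→V4): cluster /sw/ — /sw/ is itself a permitted onset, so the whole cluster goes right; preceding coda = ∅.
Syllabification: swo.swafg.ze.swo.
Mapping each syllable to C/V: /swo/ → CCV, /swafg/ → CCVCC, /ze/ → CV, /swo/ → CCV.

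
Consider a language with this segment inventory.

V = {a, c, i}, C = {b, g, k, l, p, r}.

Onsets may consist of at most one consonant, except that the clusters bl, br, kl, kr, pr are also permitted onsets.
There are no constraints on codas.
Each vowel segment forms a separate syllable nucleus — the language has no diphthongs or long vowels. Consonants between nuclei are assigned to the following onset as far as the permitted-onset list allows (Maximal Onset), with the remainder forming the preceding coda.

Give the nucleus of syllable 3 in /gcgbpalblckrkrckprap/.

The vowels are c, a, c, c, a — 5 nuclei, so 5 syllables.
The third nucleus (vowel 3 from the left) is /c/.

c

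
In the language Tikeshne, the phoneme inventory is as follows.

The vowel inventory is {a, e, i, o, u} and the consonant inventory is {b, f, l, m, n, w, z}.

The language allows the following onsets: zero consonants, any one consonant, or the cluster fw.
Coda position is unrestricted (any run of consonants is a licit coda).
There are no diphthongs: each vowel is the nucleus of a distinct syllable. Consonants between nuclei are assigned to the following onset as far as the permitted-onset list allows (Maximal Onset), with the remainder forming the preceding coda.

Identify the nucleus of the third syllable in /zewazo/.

Nuclei (vowels): e, a, o → 3 syllables.
The third nucleus (vowel 3 from the left) is /o/.

o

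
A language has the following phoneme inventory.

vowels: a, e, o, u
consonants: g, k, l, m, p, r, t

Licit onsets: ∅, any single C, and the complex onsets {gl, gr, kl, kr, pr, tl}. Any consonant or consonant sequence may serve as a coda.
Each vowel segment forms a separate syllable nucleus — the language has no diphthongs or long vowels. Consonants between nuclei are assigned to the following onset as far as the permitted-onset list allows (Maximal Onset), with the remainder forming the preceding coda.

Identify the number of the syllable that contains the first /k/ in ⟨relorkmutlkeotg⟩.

Vowels present: e, o, u, e, o; each is a nucleus, giving 5 syllables.
σ1/σ2 boundary: /l/ → onset of the next syllable (single consonants are always licit onsets).
σ2/σ3 boundary: cluster /rkm/ — the longest permitted-onset suffix is /m/; onset = /m/, preceding coda = /rk/.
σ3/σ4 boundary: cluster /tlk/ — the longest permitted-onset suffix is /k/; onset = /k/, preceding coda = /tl/.
σ4/σ5 boundary: no consonants, so the boundary falls immediately after /e/.
So the parse is re.lork.mutl.ke.otg.
The first /k/ is in the coda of syllable 2 (/lork/).

2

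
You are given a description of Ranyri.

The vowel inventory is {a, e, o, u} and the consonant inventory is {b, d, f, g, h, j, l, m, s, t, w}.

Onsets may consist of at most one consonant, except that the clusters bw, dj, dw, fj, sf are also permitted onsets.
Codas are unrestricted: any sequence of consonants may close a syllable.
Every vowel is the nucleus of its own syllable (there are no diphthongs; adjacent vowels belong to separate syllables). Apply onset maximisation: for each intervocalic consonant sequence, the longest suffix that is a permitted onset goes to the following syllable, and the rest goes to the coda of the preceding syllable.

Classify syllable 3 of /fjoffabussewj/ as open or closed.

closed

The vowels are o, a, u, e — 4 nuclei, so 4 syllables.
Between /o/ (V1) and /a/ (V2): /ff/; trying suffixes from longest down, /f/ is the first permitted one, so coda /f/ | onset /f/.
Between /a/ (V2) and /u/ (V3): just /b/ — single C goes to the following onset.
Between /u/ (V3) and /e/ (V4): /ss/ splits as /s/ + /s/ (/s/ is the longest suffix that is a licit onset).
So the parse is fjof.fa.bus.sewj.
Syllable 3 is /bus/ with coda /s/, so it is closed.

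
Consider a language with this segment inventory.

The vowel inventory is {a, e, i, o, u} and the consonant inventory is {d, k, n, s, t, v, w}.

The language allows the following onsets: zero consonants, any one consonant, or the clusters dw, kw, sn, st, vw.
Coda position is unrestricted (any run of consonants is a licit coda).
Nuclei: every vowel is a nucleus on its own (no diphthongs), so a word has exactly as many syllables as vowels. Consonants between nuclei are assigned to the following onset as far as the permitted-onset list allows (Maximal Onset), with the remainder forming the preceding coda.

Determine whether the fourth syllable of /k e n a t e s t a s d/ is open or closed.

closed

Vowels present: e, a, e, a; each is a nucleus, giving 4 syllables.
σ1/σ2 boundary: /n/ → onset of the next syllable (single consonants are always licit onsets).
σ2/σ3 boundary: /t/ → onset of the next syllable (single consonants are always licit onsets).
σ3/σ4 boundary: /st/ — entire cluster is a permitted onset → onset /st/, coda ∅.
Result: ke.na.te.stasd.
Syllable 4 is /stasd/ with coda /sd/, so it is closed.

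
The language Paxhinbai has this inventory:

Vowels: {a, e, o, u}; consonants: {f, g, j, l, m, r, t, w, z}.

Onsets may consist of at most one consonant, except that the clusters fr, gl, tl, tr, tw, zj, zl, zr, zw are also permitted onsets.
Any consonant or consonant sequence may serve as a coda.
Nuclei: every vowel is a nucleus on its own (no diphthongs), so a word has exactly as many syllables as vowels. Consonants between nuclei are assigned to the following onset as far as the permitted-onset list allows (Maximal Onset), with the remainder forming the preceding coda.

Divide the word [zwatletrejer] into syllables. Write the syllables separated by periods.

zwa.tle.tre.jer

Nuclei (vowels): a, e, e, e → 4 syllables.
/a…e/ gap (V1→V2): /tl/ is a licit onset in full, so it all attaches to the next syllable.
/e…e/ gap (V2→V3): cluster /tr/ — /tr/ is itself a permitted onset, so the whole cluster goes right; preceding coda = ∅.
/e…e/ gap (V3→V4): /j/ is a single consonant, so it becomes the next onset.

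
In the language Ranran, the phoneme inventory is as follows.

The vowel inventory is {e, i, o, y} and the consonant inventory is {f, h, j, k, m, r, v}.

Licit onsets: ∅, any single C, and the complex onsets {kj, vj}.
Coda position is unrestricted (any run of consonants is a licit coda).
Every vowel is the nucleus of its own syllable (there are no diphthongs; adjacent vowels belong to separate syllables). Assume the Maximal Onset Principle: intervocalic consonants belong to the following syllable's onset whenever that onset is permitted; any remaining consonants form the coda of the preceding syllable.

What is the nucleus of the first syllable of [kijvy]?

The vowels are i, y — 2 nuclei, so 2 syllables.
The first nucleus (vowel 1 from the left) is /i/.

i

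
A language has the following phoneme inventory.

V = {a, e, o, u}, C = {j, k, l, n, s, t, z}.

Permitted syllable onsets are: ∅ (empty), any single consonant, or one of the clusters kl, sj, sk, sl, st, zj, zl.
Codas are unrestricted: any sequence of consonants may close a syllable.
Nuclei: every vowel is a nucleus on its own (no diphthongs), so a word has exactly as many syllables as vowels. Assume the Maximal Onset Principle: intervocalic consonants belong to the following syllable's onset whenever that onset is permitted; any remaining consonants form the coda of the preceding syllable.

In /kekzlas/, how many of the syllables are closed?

2

Vowels present: e, a; each is a nucleus, giving 2 syllables.
/e…a/ gap (V1→V2): cluster /kzl/ — the longest permitted-onset suffix is /zl/; onset = /zl/, preceding coda = /k/.
Result: kek.zlas.
Classifying each syllable: /kek/ (closed), /zlas/ (closed).
Closed syllables: 2.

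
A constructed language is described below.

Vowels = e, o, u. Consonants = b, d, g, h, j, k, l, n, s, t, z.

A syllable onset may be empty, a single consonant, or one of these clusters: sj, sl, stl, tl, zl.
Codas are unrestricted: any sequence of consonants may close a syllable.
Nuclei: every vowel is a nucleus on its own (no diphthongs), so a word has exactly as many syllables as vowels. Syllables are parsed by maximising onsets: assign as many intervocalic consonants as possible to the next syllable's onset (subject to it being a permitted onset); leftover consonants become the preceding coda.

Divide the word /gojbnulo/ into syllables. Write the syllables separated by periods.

The vowels are o, u, o — 3 nuclei, so 3 syllables.
σ1/σ2 boundary: /jbn/; trying suffixes from longest down, /n/ is the first permitted one, so coda /jb/ | onset /n/.
σ2/σ3 boundary: /l/ → onset of the next syllable (single consonants are always licit onsets).

gojb.nu.lo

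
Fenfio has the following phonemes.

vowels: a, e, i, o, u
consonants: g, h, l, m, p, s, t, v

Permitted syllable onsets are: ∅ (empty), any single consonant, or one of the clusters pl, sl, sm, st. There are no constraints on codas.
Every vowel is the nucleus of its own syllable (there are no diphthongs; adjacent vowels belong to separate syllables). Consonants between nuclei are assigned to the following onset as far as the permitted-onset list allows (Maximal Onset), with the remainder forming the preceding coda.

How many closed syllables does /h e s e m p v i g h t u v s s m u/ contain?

3

The vowels are e, e, i, u, u — 5 nuclei, so 5 syllables.
Between /e/ (V1) and /e/ (V2): just /s/ — single C goes to the following onset.
Between /e/ (V2) and /i/ (V3): /mpv/ — longest licit onset from the right is /v/, leaving /mp/ as coda.
Between /i/ (V3) and /u/ (V4): cluster /ght/ — the longest permitted-onset suffix is /t/; onset = /t/, preceding coda = /gh/.
Between /u/ (V4) and /u/ (V5): /vssm/ — longest licit onset from the right is /sm/, leaving /vs/ as coda.
Putting it together: he.semp.vigh.tuvs.smu.
Classifying each syllable: /he/ (open), /semp/ (closed), /vigh/ (closed), /tuvs/ (closed), /smu/ (open).
Closed syllables: 3.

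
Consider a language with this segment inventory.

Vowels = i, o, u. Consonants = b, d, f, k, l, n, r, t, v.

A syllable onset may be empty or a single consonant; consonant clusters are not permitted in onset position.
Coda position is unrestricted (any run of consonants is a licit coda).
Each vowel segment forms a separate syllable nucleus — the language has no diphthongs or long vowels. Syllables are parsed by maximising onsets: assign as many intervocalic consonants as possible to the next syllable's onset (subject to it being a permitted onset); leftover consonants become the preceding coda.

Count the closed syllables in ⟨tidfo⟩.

1

The vowels are i, o — 2 nuclei, so 2 syllables.
/i…o/ gap (V1→V2): /df/ — longest licit onset from the right is /f/, leaving /d/ as coda.
Result: tid.fo.
Classifying each syllable: /tid/ (closed), /fo/ (open).
Closed syllables: 1.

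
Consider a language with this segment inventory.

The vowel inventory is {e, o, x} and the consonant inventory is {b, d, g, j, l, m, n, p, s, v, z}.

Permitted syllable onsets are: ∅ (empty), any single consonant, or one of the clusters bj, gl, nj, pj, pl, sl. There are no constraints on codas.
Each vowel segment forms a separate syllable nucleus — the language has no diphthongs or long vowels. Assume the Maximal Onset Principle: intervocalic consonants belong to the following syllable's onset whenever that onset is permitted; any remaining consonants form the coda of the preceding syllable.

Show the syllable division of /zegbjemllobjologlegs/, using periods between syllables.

Nuclei (vowels): e, e, o, o, o, e → 6 syllables.
Between /e/ (V1) and /e/ (V2): /gbj/; trying suffixes from longest down, /bj/ is the first permitted one, so coda /g/ | onset /bj/.
Between /e/ (V2) and /o/ (V3): cluster /mll/ — the longest permitted-onset suffix is /l/; onset = /l/, preceding coda = /ml/.
Between /o/ (V3) and /o/ (V4): /bj/ — entire cluster is a permitted onset → onset /bj/, coda ∅.
Between /o/ (V4) and /o/ (V5): /l/ is a single consonant, so it becomes the next onset.
Between /o/ (V5) and /e/ (V6): cluster /gl/ — /gl/ is itself a permitted onset, so the whole cluster goes right; preceding coda = ∅.

zeg.bjeml.lo.bjo.lo.glegs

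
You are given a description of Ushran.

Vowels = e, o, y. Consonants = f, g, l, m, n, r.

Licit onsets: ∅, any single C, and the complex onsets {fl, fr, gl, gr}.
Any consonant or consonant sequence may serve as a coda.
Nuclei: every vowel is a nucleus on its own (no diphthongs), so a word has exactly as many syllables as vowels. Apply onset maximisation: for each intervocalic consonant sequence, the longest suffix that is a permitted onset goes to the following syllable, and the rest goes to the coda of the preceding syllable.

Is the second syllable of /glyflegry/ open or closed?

Nuclei (vowels): y, e, y → 3 syllables.
σ1/σ2 boundary: /fl/ — entire cluster is a permitted onset → onset /fl/, coda ∅.
σ2/σ3 boundary: /gr/ is a licit onset in full, so it all attaches to the next syllable.
Putting it together: gly.fle.gry.
Syllable 2 is /fle/; it ends in its nucleus with no coda, so it is open.

open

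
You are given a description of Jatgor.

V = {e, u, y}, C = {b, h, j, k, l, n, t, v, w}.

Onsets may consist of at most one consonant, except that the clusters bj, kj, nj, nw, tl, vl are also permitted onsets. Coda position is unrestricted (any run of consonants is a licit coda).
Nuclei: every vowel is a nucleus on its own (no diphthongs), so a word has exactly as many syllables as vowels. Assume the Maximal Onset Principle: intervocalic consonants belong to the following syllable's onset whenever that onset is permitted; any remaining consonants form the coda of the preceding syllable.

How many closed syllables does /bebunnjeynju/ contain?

Vowels present: e, u, e, y, u; each is a nucleus, giving 5 syllables.
σ1/σ2 boundary: /b/ → onset of the next syllable (single consonants are always licit onsets).
σ2/σ3 boundary: /nnj/ splits as /n/ + /nj/ (/nj/ is the longest suffix that is a licit onset).
σ3/σ4 boundary: hiatus — the boundary sits between the two vowels.
σ4/σ5 boundary: cluster /nj/ — /nj/ is itself a permitted onset, so the whole cluster goes right; preceding coda = ∅.
Syllabification: be.bun.nje.y.nju.
Classifying each syllable: /be/ (open), /bun/ (closed), /nje/ (open), /y/ (open), /nju/ (open).
Closed syllables: 1.

1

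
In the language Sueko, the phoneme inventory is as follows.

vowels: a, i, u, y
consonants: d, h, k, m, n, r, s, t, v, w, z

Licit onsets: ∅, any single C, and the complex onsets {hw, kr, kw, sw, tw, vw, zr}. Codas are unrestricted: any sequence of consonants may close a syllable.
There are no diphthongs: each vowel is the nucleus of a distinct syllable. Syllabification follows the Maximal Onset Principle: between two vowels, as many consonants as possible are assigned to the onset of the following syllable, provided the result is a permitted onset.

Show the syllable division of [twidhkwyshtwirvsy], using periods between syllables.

twidh.kwysh.twirv.sy

Nuclei (vowels): i, y, i, y → 4 syllables.
σ1/σ2 boundary: /dhkw/ splits as /dh/ + /kw/ (/kw/ is the longest suffix that is a licit onset).
σ2/σ3 boundary: cluster /shtw/ — the longest permitted-onset suffix is /tw/; onset = /tw/, preceding coda = /sh/.
σ3/σ4 boundary: cluster /rvs/ — the longest permitted-onset suffix is /s/; onset = /s/, preceding coda = /rv/.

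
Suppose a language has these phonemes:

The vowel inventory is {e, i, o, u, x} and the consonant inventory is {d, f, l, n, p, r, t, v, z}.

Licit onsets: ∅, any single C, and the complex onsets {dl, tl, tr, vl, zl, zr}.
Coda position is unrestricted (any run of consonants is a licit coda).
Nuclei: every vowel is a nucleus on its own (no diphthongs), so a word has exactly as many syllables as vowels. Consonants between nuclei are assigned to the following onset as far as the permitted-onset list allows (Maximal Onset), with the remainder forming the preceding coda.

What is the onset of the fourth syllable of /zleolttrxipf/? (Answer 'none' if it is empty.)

none

Nuclei (vowels): e, o, x, i → 4 syllables.
/e…o/ gap (V1→V2): no consonants, so the boundary falls immediately after /e/.
/o…x/ gap (V2→V3): /lttr/ — longest licit onset from the right is /tr/, leaving /lt/ as coda.
/x…i/ gap (V3→V4): nothing intervenes; syllable break is V.V.
Result: zle.olt.trx.ipf.
Syllable 4 is /ipf/: onset ∅, nucleus /i/, coda /pf/.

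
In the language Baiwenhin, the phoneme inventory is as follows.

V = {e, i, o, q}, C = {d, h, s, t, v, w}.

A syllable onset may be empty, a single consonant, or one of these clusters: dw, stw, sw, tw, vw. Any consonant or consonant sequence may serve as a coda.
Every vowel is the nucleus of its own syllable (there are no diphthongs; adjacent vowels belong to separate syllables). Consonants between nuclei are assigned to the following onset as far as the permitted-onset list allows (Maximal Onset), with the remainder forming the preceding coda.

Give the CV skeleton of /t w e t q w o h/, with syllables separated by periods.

The vowels are e, q, o — 3 nuclei, so 3 syllables.
Between /e/ (V1) and /q/ (V2): /t/ → onset of the next syllable (single consonants are always licit onsets).
Between /q/ (V2) and /o/ (V3): /w/ is a single consonant, so it becomes the next onset.
Syllabification: twe.tq.woh.
Mapping each syllable to C/V: /twe/ → CCV, /tq/ → CV, /woh/ → CVC.

CCV.CV.CVC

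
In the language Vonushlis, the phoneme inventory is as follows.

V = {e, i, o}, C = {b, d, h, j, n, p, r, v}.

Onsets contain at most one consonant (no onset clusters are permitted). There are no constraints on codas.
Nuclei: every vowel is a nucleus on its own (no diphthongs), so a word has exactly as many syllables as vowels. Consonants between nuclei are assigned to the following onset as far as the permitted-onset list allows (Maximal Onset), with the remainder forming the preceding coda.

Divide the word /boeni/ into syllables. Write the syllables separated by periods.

bo.e.ni

Nuclei (vowels): o, e, i → 3 syllables.
V1 /o/ – V2 /e/: no consonants, so the boundary falls immediately after /o/.
V2 /e/ – V3 /i/: just /n/ — single C goes to the following onset.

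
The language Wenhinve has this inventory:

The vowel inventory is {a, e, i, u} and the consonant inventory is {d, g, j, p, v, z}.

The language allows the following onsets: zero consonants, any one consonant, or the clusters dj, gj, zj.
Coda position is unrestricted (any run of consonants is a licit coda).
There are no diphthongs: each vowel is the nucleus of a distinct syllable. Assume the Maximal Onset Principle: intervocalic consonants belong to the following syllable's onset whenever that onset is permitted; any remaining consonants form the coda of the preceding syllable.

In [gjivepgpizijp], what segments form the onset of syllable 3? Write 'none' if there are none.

p

Nuclei (vowels): i, e, i, i → 4 syllables.
Between /i/ (V1) and /e/ (V2): /v/ is a single consonant, so it becomes the next onset.
Between /e/ (V2) and /i/ (V3): /pgp/ — longest licit onset from the right is /p/, leaving /pg/ as coda.
Between /i/ (V3) and /i/ (V4): /z/ is a single consonant, so it becomes the next onset.
Syllabification: gji.vepg.pi.zijp.
Syllable 3 is /pi/: onset /p/, nucleus /i/, coda ∅.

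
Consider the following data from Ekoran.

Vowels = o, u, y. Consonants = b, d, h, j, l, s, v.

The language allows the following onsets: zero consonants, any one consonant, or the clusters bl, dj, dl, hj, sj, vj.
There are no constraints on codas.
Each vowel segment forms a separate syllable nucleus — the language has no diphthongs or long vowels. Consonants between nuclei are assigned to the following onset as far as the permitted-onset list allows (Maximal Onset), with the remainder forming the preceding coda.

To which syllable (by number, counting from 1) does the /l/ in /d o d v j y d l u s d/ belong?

3

The vowels are o, y, u — 3 nuclei, so 3 syllables.
σ1/σ2 boundary: /dvj/ — longest licit onset from the right is /vj/, leaving /d/ as coda.
σ2/σ3 boundary: /dl/ is a licit onset in full, so it all attaches to the next syllable.
Putting it together: dod.vjy.dlusd.
The /l/ is in the onset of syllable 3 (/dlusd/).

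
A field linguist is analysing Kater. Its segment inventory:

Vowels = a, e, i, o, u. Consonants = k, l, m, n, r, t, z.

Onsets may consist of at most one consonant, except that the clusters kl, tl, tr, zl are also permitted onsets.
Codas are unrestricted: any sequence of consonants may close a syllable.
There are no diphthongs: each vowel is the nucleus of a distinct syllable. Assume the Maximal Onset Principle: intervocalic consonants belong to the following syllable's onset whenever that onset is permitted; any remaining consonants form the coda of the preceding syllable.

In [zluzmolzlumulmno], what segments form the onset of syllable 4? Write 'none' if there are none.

Nuclei (vowels): u, o, u, u, o → 5 syllables.
/u…o/ gap (V1→V2): /zm/; trying suffixes from longest down, /m/ is the first permitted one, so coda /z/ | onset /m/.
/o…u/ gap (V2→V3): /lzl/ — longest licit onset from the right is /zl/, leaving /l/ as coda.
/u…u/ gap (V3→V4): just /m/ — single C goes to the following onset.
/u…o/ gap (V4→V5): /lmn/ splits as /lm/ + /n/ (/n/ is the longest suffix that is a licit onset).
Putting it together: zluz.mol.zlu.mulm.no.
Syllable 4 is /mulm/: onset /m/, nucleus /u/, coda /lm/.

m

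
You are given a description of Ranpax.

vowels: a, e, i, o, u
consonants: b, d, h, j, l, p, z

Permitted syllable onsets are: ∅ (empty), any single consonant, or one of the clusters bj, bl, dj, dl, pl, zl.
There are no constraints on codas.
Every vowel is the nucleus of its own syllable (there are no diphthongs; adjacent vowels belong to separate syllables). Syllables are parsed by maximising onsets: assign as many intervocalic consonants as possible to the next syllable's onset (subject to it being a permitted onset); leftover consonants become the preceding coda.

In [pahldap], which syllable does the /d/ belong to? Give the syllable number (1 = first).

Vowels present: a, a; each is a nucleus, giving 2 syllables.
Between /a/ (V1) and /a/ (V2): cluster /hld/ — the longest permitted-onset suffix is /d/; onset = /d/, preceding coda = /hl/.
Putting it together: pahl.dap.
The /d/ is in the onset of syllable 2 (/dap/).

2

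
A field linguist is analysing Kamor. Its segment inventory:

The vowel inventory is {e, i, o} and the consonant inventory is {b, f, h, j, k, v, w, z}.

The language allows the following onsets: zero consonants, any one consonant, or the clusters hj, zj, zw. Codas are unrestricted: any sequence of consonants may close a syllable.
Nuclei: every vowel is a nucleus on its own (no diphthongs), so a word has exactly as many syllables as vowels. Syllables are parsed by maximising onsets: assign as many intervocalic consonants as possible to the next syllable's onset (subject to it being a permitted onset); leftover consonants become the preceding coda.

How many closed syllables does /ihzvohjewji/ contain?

2

The vowels are i, o, e, i — 4 nuclei, so 4 syllables.
/i…o/ gap (V1→V2): /hzv/ — longest licit onset from the right is /v/, leaving /hz/ as coda.
/o…e/ gap (V2→V3): /hj/ is a licit onset in full, so it all attaches to the next syllable.
/e…i/ gap (V3→V4): /wj/ splits as /w/ + /j/ (/j/ is the longest suffix that is a licit onset).
Syllabification: ihz.vo.hjew.ji.
Classifying each syllable: /ihz/ (closed), /vo/ (open), /hjew/ (closed), /ji/ (open).
Closed syllables: 2.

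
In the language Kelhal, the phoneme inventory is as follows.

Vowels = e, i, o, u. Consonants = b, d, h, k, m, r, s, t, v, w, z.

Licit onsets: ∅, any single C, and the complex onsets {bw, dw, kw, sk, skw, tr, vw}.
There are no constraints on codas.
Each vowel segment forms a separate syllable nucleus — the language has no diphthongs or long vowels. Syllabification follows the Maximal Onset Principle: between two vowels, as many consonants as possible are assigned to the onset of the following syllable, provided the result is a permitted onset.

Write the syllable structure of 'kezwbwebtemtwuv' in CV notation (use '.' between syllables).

The vowels are e, e, e, u — 4 nuclei, so 4 syllables.
σ1/σ2 boundary: /zwbw/ splits as /zw/ + /bw/ (/bw/ is the longest suffix that is a licit onset).
σ2/σ3 boundary: /bt/; trying suffixes from longest down, /t/ is the first permitted one, so coda /b/ | onset /t/.
σ3/σ4 boundary: /mtw/ splits as /mt/ + /w/ (/w/ is the longest suffix that is a licit onset).
Putting it together: kezw.bweb.temt.wuv.
Mapping each syllable to C/V: /kezw/ → CVCC, /bweb/ → CCVC, /temt/ → CVCC, /wuv/ → CVC.

CVCC.CCVC.CVCC.CVC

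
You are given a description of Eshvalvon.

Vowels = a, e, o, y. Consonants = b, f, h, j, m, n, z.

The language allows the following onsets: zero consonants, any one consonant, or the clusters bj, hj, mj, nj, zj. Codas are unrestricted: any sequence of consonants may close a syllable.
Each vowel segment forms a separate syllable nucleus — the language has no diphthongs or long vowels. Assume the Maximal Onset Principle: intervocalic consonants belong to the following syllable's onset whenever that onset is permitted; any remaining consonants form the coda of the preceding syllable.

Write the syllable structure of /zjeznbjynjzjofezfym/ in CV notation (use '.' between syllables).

CCVCC.CCVCC.CCV.CVC.CVC

Vowels present: e, y, o, e, y; each is a nucleus, giving 5 syllables.
V1 /e/ – V2 /y/: /znbj/ — longest licit onset from the right is /bj/, leaving /zn/ as coda.
V2 /y/ – V3 /o/: cluster /njzj/ — the longest permitted-onset suffix is /zj/; onset = /zj/, preceding coda = /nj/.
V3 /o/ – V4 /e/: /f/ is a single consonant, so it becomes the next onset.
V4 /e/ – V5 /y/: /zf/; trying suffixes from longest down, /f/ is the first permitted one, so coda /z/ | onset /f/.
Putting it together: zjezn.bjynj.zjo.fez.fym.
Mapping each syllable to C/V: /zjezn/ → CCVCC, /bjynj/ → CCVCC, /zjo/ → CCV, /fez/ → CVC, /fym/ → CVC.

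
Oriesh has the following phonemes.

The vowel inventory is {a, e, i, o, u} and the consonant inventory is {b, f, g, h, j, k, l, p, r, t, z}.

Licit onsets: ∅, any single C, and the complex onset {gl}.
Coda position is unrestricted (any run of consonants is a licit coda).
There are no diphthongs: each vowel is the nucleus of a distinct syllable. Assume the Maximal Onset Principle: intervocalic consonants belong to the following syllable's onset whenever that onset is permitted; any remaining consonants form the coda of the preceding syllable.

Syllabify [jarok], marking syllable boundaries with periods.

ja.rok

Nuclei (vowels): a, o → 2 syllables.
σ1/σ2 boundary: /r/ → onset of the next syllable (single consonants are always licit onsets).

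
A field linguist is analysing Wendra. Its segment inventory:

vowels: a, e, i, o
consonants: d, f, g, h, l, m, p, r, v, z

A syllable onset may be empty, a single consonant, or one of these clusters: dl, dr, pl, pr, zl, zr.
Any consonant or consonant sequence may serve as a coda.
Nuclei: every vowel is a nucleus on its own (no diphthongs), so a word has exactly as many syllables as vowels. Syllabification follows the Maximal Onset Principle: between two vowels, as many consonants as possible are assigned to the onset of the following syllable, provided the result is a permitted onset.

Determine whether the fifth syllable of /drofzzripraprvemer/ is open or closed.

Vowels present: o, i, a, e, e; each is a nucleus, giving 5 syllables.
Between /o/ (V1) and /i/ (V2): cluster /fzzr/ — the longest permitted-onset suffix is /zr/; onset = /zr/, preceding coda = /fz/.
Between /i/ (V2) and /a/ (V3): cluster /pr/ — /pr/ is itself a permitted onset, so the whole cluster goes right; preceding coda = ∅.
Between /a/ (V3) and /e/ (V4): cluster /prv/ — the longest permitted-onset suffix is /v/; onset = /v/, preceding coda = /pr/.
Between /e/ (V4) and /e/ (V5): /m/ is a single consonant, so it becomes the next onset.
Syllabification: drofz.zri.prapr.ve.mer.
Syllable 5 is /mer/ with coda /r/, so it is closed.

closed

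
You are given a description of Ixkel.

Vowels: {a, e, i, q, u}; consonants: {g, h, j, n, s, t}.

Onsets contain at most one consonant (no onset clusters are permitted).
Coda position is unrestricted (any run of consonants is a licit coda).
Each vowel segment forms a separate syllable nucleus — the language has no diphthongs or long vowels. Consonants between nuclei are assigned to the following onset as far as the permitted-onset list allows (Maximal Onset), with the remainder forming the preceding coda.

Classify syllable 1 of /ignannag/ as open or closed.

closed

Vowels present: i, a, a; each is a nucleus, giving 3 syllables.
σ1/σ2 boundary: /gn/ — longest licit onset from the right is /n/, leaving /g/ as coda.
σ2/σ3 boundary: /nn/ splits as /n/ + /n/ (/n/ is the longest suffix that is a licit onset).
Putting it together: ig.nan.nag.
Syllable 1 is /ig/ with coda /g/, so it is closed.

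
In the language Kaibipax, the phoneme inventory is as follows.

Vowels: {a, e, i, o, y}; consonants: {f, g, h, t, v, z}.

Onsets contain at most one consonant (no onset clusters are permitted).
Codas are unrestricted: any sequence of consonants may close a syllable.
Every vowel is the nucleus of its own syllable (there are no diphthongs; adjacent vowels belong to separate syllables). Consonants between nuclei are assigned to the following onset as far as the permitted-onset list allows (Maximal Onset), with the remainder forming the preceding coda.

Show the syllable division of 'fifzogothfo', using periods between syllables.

Nuclei (vowels): i, o, o, o → 4 syllables.
V1 /i/ – V2 /o/: /fz/ splits as /f/ + /z/ (/z/ is the longest suffix that is a licit onset).
V2 /o/ – V3 /o/: /g/ → onset of the next syllable (single consonants are always licit onsets).
V3 /o/ – V4 /o/: /thf/; trying suffixes from longest down, /f/ is the first permitted one, so coda /th/ | onset /f/.

fif.zo.goth.fo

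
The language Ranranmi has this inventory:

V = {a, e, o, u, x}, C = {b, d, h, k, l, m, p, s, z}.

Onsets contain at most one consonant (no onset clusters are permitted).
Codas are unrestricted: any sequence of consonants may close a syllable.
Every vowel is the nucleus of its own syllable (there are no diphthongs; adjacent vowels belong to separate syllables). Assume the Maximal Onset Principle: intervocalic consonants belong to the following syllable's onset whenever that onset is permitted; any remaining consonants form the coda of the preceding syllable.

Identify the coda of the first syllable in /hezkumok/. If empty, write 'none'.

Nuclei (vowels): e, u, o → 3 syllables.
Between /e/ (V1) and /u/ (V2): /zk/ splits as /z/ + /k/ (/k/ is the longest suffix that is a licit onset).
Between /u/ (V2) and /o/ (V3): /m/ is a single consonant, so it becomes the next onset.
So the parse is hez.ku.mok.
Syllable 1 is /hez/: onset /h/, nucleus /e/, coda /z/.

z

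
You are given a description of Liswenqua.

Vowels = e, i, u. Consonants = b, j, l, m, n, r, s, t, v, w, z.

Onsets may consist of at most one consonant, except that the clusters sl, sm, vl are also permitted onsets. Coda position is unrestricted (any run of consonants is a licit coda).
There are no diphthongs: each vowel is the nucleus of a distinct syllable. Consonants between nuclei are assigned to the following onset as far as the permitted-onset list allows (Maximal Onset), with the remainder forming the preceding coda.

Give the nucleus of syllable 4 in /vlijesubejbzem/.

e

The vowels are i, e, u, e, e — 5 nuclei, so 5 syllables.
The fourth nucleus (vowel 4 from the left) is /e/.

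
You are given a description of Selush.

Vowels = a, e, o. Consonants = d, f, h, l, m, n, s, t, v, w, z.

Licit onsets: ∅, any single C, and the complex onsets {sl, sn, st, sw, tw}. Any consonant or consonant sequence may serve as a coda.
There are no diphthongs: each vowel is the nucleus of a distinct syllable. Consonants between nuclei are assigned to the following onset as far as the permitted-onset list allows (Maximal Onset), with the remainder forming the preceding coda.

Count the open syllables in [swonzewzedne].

1

Nuclei (vowels): o, e, e, e → 4 syllables.
σ1/σ2 boundary: /nz/; trying suffixes from longest down, /z/ is the first permitted one, so coda /n/ | onset /z/.
σ2/σ3 boundary: /wz/ splits as /w/ + /z/ (/z/ is the longest suffix that is a licit onset).
σ3/σ4 boundary: cluster /dn/ — the longest permitted-onset suffix is /n/; onset = /n/, preceding coda = /d/.
Syllabification: swon.zew.zed.ne.
Classifying each syllable: /swon/ (closed), /zew/ (closed), /zed/ (closed), /ne/ (open).
Open syllables: 1.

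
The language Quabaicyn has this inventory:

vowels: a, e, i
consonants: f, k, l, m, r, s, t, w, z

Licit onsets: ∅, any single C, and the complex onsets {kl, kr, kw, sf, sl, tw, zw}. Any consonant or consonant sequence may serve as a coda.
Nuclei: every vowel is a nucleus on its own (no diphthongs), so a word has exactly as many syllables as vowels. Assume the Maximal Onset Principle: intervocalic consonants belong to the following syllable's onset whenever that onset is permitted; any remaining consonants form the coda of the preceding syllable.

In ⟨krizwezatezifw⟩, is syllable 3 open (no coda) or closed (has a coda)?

open

The vowels are i, e, a, e, i — 5 nuclei, so 5 syllables.
σ1/σ2 boundary: /zw/ — entire cluster is a permitted onset → onset /zw/, coda ∅.
σ2/σ3 boundary: just /z/ — single C goes to the following onset.
σ3/σ4 boundary: /t/ is a single consonant, so it becomes the next onset.
σ4/σ5 boundary: /z/ → onset of the next syllable (single consonants are always licit onsets).
Putting it together: kri.zwe.za.te.zifw.
Syllable 3 is /za/; it ends in its nucleus with no coda, so it is open.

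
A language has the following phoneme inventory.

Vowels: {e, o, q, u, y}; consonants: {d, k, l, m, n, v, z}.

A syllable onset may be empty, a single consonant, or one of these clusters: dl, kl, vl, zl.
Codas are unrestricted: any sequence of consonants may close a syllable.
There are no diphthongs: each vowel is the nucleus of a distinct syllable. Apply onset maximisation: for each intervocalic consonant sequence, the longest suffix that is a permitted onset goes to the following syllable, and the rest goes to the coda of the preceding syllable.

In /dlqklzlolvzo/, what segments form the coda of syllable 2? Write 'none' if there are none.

lv

The vowels are q, o, o — 3 nuclei, so 3 syllables.
V1 /q/ – V2 /o/: /klzl/; trying suffixes from longest down, /zl/ is the first permitted one, so coda /kl/ | onset /zl/.
V2 /o/ – V3 /o/: /lvz/ — longest licit onset from the right is /z/, leaving /lv/ as coda.
Putting it together: dlqkl.zlolv.zo.
Syllable 2 is /zlolv/: onset /zl/, nucleus /o/, coda /lv/.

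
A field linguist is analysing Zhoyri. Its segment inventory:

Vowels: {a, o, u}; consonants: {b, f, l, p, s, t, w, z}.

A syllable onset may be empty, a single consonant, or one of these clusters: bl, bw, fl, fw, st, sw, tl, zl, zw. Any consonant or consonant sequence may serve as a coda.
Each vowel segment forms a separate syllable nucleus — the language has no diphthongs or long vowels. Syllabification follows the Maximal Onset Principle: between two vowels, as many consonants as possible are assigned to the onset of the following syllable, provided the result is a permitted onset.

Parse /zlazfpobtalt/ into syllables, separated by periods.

Nuclei (vowels): a, o, a → 3 syllables.
/a…o/ gap (V1→V2): /zfp/ — longest licit onset from the right is /p/, leaving /zf/ as coda.
/o…a/ gap (V2→V3): /bt/; trying suffixes from longest down, /t/ is the first permitted one, so coda /b/ | onset /t/.

zlazf.pob.talt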